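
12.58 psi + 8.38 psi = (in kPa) 144.5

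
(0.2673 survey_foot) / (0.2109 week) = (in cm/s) 6.387e-05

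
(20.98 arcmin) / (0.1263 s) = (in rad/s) 0.04832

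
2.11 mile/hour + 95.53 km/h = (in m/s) 27.48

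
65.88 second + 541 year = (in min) 2.843e+08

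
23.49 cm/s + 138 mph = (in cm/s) 6193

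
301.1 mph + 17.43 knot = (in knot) 279.1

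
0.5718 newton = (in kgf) 0.05831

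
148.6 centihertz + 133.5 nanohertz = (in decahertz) 0.1486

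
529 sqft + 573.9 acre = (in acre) 573.9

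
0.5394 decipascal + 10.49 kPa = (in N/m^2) 1.049e+04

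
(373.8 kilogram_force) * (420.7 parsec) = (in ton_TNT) 1.137e+13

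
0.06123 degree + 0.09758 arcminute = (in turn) 0.0001746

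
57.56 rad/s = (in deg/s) 3298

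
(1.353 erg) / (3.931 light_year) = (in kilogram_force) 3.71e-25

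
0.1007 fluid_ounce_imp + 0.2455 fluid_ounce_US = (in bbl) 6.366e-05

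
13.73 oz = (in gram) 389.2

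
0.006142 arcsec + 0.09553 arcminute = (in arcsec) 5.738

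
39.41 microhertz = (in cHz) 0.003941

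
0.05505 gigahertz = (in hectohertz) 5.505e+05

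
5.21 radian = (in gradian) 331.7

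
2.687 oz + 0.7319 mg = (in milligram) 7.618e+04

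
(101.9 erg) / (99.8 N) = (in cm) 1.021e-05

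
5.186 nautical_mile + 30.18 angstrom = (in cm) 9.604e+05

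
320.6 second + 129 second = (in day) 0.005204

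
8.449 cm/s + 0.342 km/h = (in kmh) 0.6462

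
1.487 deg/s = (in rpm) 0.2478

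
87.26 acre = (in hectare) 35.31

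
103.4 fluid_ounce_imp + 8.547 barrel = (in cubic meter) 1.362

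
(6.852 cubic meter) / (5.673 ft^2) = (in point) 3.685e+04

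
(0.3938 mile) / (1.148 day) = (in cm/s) 0.639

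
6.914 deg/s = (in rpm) 1.152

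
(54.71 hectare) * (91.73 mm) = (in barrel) 3.157e+05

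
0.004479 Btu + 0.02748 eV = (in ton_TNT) 1.129e-09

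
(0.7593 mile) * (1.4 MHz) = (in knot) 3.325e+09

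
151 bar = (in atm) 149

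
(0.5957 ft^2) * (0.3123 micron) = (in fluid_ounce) 0.0005844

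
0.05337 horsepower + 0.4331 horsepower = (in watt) 362.8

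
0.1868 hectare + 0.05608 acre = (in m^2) 2095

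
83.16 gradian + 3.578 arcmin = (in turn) 0.2081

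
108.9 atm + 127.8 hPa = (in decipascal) 1.105e+08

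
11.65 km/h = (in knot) 6.29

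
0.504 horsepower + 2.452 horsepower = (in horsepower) 2.956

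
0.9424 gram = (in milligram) 942.4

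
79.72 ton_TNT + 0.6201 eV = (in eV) 2.082e+30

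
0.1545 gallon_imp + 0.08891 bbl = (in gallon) 3.92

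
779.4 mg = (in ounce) 0.02749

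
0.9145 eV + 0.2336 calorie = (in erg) 9.774e+06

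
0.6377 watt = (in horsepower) 0.0008552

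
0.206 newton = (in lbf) 0.04631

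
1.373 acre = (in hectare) 0.5556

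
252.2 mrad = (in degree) 14.45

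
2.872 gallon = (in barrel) 0.06838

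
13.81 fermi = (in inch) 5.437e-13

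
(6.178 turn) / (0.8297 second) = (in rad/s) 46.79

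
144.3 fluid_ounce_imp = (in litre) 4.1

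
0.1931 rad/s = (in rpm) 1.844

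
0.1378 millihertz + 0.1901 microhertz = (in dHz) 0.00138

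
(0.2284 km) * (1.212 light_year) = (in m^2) 2.619e+18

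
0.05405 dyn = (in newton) 5.405e-07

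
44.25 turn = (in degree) 1.593e+04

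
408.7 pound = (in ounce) 6539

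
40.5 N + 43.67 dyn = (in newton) 40.5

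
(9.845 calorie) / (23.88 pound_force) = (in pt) 1099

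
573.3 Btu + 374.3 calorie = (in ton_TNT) 0.0001449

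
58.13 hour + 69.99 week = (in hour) 1.182e+04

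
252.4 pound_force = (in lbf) 252.4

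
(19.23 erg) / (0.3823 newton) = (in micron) 5.03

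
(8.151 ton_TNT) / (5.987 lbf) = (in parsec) 4.15e-08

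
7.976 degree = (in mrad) 139.2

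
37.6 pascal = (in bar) 0.000376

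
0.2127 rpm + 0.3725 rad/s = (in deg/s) 22.62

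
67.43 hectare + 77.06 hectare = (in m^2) 1.445e+06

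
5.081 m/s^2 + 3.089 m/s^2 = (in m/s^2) 8.17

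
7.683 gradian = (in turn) 0.01921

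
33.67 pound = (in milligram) 1.527e+07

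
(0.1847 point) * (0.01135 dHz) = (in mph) 1.654e-07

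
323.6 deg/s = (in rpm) 53.93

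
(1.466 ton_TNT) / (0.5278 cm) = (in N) 1.162e+12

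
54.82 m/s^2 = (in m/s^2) 54.82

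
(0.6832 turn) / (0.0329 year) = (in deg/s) 0.0002371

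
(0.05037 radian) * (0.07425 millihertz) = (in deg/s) 0.0002143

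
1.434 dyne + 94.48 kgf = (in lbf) 208.3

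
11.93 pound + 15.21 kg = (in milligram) 2.062e+07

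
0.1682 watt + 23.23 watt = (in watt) 23.4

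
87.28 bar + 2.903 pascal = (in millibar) 8.728e+04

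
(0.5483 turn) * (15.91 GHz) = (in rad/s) 5.481e+10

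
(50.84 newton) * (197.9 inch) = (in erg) 2.556e+09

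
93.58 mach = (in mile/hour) 7.128e+04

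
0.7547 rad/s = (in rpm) 7.207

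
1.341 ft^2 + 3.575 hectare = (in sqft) 3.848e+05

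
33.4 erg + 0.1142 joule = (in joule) 0.1142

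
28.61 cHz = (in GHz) 2.861e-10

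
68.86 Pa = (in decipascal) 688.6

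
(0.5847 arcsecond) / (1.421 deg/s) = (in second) 0.0001143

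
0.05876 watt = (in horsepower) 7.88e-05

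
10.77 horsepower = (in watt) 8031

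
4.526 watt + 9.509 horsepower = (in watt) 7095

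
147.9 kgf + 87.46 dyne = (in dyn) 1.45e+08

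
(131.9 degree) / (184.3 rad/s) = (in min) 0.0002082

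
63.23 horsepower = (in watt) 4.715e+04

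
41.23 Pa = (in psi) 0.00598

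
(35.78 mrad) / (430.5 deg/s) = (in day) 5.512e-08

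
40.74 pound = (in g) 1.848e+04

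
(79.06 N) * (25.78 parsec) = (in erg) 6.289e+26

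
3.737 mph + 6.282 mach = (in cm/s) 2.141e+05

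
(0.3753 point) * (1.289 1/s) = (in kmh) 0.0006144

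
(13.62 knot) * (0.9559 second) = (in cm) 669.8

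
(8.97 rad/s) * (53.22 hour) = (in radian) 1.719e+06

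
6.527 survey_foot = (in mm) 1989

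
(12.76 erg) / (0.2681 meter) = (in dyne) 0.4759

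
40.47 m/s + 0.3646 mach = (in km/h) 592.6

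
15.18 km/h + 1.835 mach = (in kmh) 2265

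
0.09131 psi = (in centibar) 0.6296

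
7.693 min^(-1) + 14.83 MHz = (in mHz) 1.483e+10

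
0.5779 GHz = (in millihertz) 5.779e+11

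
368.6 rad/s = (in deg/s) 2.112e+04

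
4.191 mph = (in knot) 3.642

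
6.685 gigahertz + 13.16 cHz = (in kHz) 6.685e+06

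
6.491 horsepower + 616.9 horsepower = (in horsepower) 623.4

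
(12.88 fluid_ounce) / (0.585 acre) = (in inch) 6.334e-06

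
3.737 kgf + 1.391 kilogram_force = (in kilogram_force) 5.128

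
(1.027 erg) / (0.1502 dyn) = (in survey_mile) 4.249e-05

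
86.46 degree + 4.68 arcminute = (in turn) 0.2404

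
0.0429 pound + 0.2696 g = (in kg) 0.01973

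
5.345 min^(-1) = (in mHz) 89.08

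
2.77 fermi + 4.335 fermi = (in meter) 7.105e-15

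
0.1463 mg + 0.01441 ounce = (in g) 0.4087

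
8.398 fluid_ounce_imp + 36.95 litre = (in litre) 37.19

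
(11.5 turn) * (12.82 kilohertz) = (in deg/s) 5.307e+07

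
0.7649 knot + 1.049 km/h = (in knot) 1.331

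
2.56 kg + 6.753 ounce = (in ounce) 97.05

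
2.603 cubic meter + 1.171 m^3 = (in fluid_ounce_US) 1.276e+05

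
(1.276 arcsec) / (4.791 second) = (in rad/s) 1.291e-06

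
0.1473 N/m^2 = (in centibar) 0.0001473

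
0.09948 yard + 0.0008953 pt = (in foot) 0.2984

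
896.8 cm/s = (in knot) 17.43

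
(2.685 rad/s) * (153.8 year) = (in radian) 1.302e+10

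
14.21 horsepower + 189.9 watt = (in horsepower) 14.46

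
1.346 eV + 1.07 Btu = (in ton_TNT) 2.698e-07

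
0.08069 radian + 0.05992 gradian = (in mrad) 81.63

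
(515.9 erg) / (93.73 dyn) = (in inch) 2.167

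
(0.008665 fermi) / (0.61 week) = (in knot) 4.566e-23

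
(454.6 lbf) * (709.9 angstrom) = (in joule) 0.0001436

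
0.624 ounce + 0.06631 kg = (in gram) 84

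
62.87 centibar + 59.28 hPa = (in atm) 0.679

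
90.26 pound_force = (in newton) 401.5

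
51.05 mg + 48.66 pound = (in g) 2.207e+04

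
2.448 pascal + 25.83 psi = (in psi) 25.83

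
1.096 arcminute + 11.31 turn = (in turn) 11.31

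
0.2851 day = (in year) 0.0007811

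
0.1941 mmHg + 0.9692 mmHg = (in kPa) 0.1551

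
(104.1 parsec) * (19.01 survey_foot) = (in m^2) 1.861e+19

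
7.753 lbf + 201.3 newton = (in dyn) 2.358e+07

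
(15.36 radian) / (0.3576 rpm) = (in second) 410.2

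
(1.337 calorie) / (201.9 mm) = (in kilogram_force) 2.825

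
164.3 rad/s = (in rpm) 1569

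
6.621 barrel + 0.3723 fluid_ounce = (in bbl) 6.621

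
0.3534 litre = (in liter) 0.3534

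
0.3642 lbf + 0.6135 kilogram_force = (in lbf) 1.717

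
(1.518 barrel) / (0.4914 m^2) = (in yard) 0.5371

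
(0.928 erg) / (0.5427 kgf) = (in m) 1.744e-08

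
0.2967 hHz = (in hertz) 29.67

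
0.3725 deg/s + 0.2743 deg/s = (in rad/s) 0.01129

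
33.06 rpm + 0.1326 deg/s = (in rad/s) 3.464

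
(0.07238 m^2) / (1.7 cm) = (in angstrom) 4.258e+10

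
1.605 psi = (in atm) 0.1092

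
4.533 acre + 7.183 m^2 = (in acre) 4.535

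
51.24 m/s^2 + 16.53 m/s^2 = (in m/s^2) 67.77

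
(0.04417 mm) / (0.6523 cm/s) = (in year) 2.147e-10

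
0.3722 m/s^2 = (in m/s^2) 0.3722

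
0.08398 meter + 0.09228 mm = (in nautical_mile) 4.54e-05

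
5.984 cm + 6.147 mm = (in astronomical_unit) 4.411e-13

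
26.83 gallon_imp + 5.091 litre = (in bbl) 0.7992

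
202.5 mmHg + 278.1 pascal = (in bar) 0.2728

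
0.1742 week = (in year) 0.003341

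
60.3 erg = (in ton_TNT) 1.441e-15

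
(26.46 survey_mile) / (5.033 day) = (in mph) 0.2191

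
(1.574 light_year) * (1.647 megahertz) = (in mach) 7.203e+19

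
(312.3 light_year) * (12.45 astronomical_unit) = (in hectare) 5.503e+26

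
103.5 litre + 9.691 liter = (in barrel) 0.7119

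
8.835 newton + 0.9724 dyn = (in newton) 8.835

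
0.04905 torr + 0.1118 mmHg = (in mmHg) 0.1608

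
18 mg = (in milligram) 18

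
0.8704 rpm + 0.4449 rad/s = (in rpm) 5.119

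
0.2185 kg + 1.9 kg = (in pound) 4.67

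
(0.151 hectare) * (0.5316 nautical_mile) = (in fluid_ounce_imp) 5.232e+10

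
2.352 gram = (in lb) 0.005185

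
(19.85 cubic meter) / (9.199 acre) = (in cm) 0.05332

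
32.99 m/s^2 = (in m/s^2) 32.99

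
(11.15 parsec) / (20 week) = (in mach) 8.353e+07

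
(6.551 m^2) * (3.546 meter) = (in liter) 2.323e+04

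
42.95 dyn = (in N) 0.0004295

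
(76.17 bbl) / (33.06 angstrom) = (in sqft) 3.943e+10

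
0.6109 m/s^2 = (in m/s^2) 0.6109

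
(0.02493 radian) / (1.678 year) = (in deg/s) 2.699e-08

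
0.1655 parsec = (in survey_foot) 1.675e+16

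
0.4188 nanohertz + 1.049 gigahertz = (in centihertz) 1.049e+11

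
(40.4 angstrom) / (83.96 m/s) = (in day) 5.569e-16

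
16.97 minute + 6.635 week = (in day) 46.46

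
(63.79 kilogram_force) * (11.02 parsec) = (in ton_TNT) 5.084e+10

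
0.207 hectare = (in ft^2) 2.228e+04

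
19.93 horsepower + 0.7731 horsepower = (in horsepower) 20.7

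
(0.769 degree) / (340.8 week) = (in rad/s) 6.512e-11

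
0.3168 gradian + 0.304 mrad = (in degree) 0.3025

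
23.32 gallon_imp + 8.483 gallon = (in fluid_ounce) 4671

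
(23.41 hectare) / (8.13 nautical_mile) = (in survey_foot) 51.01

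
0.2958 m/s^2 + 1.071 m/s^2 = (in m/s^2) 1.367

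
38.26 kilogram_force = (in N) 375.2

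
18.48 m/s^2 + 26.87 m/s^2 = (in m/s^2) 45.35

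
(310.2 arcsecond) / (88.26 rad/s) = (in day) 1.972e-10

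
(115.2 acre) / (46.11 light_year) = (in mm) 1.069e-09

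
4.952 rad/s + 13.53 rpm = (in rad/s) 6.369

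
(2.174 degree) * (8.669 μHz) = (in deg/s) 1.885e-05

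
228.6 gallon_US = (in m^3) 0.8653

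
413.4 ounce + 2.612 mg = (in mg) 1.172e+07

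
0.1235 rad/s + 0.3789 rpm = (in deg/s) 9.349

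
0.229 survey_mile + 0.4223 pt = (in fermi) 3.685e+17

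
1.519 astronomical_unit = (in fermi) 2.272e+26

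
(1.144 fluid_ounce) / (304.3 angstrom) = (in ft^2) 1.197e+04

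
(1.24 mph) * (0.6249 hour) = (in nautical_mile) 0.6733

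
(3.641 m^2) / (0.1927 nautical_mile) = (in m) 0.0102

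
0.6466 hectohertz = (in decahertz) 6.466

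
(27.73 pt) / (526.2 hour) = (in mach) 1.517e-11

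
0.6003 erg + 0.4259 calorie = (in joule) 1.782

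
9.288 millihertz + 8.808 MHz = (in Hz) 8.808e+06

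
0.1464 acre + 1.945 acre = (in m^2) 8464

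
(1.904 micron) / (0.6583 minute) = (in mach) 1.416e-10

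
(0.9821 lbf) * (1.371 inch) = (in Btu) 0.0001442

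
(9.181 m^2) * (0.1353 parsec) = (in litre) 3.833e+19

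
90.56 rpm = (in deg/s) 543.4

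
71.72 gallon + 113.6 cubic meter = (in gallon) 3.008e+04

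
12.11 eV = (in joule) 1.94e-18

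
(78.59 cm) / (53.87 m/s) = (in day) 1.689e-07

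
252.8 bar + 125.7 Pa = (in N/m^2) 2.528e+07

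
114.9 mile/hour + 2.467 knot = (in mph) 117.7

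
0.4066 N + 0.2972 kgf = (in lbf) 0.7466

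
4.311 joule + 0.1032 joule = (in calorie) 1.055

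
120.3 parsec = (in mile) 2.307e+15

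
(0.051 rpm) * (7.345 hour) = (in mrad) 1.412e+05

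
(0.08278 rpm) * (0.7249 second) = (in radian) 0.006284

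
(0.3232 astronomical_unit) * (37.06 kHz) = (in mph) 4.008e+15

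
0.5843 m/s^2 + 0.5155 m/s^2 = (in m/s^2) 1.1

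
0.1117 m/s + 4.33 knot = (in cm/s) 233.9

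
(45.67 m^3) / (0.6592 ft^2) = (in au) 4.985e-09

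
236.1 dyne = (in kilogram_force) 0.0002408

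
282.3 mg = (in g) 0.2823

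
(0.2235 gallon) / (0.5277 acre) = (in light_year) 4.188e-23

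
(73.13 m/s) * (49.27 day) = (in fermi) 3.113e+23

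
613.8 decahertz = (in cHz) 6.138e+05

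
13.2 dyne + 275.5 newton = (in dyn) 2.755e+07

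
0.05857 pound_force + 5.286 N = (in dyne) 5.547e+05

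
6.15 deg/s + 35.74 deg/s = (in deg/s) 41.89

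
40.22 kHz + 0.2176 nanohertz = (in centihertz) 4.022e+06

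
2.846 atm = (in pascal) 2.884e+05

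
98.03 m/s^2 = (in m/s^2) 98.03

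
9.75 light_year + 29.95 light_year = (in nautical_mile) 2.028e+14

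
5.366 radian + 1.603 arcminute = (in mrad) 5366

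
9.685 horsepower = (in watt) 7222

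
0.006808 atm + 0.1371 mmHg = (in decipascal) 7081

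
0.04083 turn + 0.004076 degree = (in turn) 0.04084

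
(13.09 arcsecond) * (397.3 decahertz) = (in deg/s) 14.45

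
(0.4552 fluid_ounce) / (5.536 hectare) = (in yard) 2.659e-10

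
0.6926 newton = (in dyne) 6.926e+04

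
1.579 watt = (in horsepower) 0.002117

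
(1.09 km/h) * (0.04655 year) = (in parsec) 1.44e-11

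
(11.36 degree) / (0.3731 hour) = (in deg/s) 0.008458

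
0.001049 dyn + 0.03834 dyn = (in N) 3.939e-07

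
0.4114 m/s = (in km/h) 1.481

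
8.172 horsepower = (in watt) 6094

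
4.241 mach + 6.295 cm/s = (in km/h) 5199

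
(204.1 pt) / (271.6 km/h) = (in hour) 2.651e-07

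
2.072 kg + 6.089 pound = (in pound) 10.66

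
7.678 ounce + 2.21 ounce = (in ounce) 9.888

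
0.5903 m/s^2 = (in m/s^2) 0.5903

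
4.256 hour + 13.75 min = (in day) 0.1869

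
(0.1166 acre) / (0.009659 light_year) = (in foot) 1.694e-11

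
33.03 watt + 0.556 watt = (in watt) 33.59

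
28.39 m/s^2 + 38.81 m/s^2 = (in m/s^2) 67.2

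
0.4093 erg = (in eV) 2.555e+11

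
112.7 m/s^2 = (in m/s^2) 112.7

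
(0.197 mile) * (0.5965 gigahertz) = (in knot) 3.676e+11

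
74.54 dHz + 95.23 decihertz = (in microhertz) 1.698e+07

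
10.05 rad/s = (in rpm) 95.97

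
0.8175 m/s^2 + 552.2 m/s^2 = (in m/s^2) 553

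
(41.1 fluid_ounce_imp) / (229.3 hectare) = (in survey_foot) 1.671e-09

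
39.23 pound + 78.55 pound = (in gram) 5.342e+04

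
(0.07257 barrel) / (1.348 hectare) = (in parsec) 2.774e-23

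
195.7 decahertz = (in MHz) 0.001957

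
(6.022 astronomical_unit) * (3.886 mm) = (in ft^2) 3.768e+10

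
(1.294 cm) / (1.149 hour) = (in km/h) 1.126e-05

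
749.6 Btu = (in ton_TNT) 0.000189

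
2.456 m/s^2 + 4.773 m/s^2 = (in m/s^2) 7.229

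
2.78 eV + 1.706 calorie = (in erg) 7.138e+07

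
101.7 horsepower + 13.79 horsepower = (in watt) 8.612e+04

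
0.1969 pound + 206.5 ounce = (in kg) 5.943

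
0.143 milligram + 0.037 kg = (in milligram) 3.7e+04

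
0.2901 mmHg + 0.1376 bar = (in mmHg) 103.5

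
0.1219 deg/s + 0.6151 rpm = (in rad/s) 0.06654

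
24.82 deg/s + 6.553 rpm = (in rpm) 10.69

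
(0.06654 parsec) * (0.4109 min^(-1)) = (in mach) 4.13e+10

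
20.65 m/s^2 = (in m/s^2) 20.65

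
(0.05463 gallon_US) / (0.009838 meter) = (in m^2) 0.02102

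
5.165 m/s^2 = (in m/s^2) 5.165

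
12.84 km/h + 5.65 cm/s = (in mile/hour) 8.105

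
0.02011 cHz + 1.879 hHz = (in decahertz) 18.79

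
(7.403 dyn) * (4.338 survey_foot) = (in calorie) 2.339e-05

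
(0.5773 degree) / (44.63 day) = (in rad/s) 2.613e-09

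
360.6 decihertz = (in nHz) 3.606e+10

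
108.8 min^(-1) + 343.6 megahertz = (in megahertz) 343.6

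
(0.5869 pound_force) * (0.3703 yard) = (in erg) 8.84e+06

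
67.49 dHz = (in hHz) 0.06749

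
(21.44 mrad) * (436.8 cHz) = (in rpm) 0.8943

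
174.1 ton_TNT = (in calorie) 1.741e+11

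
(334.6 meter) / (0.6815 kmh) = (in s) 1768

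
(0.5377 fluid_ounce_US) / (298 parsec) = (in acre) 4.273e-28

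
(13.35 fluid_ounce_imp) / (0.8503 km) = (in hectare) 4.461e-11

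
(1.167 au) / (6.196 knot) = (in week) 9.056e+04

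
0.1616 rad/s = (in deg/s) 9.259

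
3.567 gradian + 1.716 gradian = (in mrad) 82.99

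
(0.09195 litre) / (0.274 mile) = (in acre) 5.153e-11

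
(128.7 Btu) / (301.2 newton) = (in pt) 1.278e+06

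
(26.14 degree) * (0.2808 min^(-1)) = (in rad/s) 0.002135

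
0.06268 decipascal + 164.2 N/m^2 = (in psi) 0.02382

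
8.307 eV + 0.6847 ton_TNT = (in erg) 2.865e+16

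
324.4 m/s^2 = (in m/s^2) 324.4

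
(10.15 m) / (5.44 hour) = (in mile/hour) 0.001159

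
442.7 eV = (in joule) 7.093e-17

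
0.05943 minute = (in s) 3.566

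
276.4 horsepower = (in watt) 2.061e+05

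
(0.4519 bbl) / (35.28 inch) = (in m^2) 0.08018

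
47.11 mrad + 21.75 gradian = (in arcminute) 1336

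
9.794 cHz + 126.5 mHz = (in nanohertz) 2.244e+08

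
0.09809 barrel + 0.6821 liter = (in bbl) 0.1024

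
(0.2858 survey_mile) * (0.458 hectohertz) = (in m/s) 2.107e+04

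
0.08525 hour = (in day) 0.003552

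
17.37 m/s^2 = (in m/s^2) 17.37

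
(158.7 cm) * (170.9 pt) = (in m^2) 0.09568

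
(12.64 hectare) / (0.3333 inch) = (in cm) 1.493e+09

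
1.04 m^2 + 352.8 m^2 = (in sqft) 3809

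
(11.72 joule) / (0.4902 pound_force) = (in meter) 5.375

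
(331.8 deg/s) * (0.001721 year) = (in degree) 1.801e+07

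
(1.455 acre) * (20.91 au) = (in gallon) 4.866e+18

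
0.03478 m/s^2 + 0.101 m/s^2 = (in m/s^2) 0.1358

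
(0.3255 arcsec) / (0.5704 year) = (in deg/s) 5.026e-12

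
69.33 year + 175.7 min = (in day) 2.531e+04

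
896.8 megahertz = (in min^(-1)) 5.381e+10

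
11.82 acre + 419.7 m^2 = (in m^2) 4.825e+04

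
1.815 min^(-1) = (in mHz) 30.25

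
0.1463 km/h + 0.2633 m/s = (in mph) 0.6799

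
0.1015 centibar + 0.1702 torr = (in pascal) 124.2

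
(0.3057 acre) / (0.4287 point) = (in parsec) 2.651e-10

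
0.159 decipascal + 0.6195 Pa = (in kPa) 0.0006354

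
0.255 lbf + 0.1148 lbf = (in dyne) 1.645e+05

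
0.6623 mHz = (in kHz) 6.623e-07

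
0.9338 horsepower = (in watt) 696.3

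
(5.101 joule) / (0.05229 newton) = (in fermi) 9.755e+16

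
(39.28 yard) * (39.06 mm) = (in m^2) 1.403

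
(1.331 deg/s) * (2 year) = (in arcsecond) 3.022e+11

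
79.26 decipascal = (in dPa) 79.26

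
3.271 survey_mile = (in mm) 5.264e+06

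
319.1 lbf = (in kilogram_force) 144.7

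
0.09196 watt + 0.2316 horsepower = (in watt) 172.8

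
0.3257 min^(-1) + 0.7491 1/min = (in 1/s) 0.01791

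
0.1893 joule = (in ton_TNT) 4.524e-11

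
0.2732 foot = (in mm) 83.27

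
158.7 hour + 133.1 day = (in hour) 3353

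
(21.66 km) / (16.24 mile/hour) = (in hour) 0.8288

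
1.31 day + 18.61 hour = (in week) 0.2979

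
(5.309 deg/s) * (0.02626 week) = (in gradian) 9.369e+04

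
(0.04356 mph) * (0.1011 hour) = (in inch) 279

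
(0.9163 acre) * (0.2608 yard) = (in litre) 8.843e+05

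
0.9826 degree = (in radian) 0.01715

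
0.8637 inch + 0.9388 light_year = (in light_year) 0.9388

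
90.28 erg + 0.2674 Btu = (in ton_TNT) 6.743e-08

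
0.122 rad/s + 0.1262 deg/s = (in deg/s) 7.116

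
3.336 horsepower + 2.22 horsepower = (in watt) 4143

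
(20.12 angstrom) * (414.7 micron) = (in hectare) 8.344e-17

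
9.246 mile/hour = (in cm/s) 413.3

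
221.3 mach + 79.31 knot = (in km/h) 2.714e+05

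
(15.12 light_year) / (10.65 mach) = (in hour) 1.096e+10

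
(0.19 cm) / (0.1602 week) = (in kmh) 7.06e-08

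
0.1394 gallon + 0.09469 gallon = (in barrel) 0.005574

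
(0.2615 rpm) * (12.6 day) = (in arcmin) 1.025e+08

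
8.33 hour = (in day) 0.3471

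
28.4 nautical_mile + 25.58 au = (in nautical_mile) 2.066e+09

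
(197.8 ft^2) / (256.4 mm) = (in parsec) 2.323e-15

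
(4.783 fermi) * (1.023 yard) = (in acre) 1.106e-18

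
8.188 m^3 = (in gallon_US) 2163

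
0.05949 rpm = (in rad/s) 0.00623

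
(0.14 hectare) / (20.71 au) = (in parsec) 1.464e-26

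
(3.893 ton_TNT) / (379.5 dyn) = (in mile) 2.667e+09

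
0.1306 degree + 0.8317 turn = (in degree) 299.5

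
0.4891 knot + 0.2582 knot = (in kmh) 1.384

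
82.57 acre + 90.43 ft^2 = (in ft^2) 3.597e+06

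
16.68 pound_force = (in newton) 74.2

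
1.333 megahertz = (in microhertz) 1.333e+12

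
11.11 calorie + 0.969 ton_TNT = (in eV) 2.53e+28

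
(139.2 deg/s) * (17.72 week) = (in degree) 1.492e+09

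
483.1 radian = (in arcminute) 1.661e+06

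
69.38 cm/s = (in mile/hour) 1.552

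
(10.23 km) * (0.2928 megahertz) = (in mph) 6.7e+09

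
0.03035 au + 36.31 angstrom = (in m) 4.54e+09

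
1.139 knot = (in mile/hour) 1.311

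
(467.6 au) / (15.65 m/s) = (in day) 5.173e+07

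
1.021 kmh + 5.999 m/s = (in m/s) 6.283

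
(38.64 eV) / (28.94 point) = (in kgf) 6.183e-17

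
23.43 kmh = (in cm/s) 650.8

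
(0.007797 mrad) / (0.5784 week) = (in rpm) 2.128e-10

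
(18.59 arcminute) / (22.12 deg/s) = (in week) 2.316e-08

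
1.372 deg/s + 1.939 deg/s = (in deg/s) 3.311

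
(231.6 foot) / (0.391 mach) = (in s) 0.5302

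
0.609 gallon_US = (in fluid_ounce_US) 77.95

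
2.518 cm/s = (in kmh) 0.09065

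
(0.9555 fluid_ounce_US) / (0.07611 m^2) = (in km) 3.713e-07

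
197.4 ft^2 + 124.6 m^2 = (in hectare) 0.01429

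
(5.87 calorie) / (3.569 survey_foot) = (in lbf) 5.076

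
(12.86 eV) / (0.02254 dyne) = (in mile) 5.68e-15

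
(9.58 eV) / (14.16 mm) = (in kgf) 1.105e-17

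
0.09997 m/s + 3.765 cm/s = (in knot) 0.2675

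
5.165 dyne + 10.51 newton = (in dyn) 1.051e+06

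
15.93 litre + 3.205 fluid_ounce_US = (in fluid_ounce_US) 541.9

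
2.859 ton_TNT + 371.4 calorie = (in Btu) 1.134e+07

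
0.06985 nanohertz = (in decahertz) 6.985e-12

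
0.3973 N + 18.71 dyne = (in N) 0.3975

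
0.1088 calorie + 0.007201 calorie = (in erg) 4.853e+06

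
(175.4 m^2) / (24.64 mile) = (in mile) 2.748e-06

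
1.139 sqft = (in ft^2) 1.139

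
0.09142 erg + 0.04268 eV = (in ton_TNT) 2.185e-18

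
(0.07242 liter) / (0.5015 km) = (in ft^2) 1.554e-06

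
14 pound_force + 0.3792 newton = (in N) 62.65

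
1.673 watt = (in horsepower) 0.002244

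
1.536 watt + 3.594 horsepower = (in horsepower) 3.596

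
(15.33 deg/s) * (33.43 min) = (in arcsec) 1.107e+08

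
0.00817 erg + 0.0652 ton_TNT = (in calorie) 6.52e+07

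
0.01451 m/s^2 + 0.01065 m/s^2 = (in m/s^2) 0.02516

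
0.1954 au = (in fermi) 2.923e+25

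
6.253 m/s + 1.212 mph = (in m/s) 6.795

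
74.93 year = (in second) 2.363e+09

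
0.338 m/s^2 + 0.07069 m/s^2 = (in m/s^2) 0.4087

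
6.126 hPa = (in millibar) 6.126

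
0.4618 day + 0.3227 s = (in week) 0.06597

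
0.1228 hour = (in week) 0.000731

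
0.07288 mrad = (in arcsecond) 15.03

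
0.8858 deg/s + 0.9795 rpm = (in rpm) 1.127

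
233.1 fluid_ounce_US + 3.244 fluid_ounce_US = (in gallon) 1.846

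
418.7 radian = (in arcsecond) 8.636e+07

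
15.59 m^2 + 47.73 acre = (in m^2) 1.932e+05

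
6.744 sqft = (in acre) 0.0001548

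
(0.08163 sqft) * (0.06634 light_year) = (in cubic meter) 4.76e+12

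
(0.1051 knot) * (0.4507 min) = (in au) 9.774e-12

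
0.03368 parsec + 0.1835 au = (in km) 1.039e+12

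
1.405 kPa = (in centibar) 1.405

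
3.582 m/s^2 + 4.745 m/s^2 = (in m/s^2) 8.327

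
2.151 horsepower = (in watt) 1604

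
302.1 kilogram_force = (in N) 2963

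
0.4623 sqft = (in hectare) 4.295e-06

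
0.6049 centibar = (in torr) 4.537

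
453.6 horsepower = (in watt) 3.382e+05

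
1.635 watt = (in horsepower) 0.002193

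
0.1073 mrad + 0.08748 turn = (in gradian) 35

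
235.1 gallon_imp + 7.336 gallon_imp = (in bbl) 6.932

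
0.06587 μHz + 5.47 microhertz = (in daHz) 5.536e-07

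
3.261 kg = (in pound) 7.189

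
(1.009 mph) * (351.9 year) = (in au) 0.03346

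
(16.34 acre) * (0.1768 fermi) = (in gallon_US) 3.088e-09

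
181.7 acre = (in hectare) 73.53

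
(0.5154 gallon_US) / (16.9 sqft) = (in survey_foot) 0.004077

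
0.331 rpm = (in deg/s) 1.986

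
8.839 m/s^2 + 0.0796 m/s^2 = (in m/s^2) 8.919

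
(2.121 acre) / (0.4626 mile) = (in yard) 12.61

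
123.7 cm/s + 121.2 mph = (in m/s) 55.42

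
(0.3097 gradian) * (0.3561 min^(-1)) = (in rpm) 0.0002757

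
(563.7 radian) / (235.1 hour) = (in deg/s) 0.03816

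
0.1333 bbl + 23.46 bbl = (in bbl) 23.59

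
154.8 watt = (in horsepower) 0.2076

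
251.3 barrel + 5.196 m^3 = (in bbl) 284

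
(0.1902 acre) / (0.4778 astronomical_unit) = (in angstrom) 107.7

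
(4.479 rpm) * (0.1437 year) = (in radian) 2.126e+06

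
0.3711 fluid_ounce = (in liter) 0.01097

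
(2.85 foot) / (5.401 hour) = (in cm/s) 0.004468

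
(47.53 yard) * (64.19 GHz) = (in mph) 6.241e+12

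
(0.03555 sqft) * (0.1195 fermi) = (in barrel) 2.482e-18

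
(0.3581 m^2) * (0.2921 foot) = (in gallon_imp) 7.013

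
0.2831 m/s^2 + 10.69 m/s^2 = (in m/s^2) 10.97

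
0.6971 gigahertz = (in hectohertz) 6.971e+06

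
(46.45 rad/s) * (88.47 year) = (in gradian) 8.25e+12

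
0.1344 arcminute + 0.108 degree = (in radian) 0.001924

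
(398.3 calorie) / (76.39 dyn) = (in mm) 2.182e+09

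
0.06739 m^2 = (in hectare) 6.739e-06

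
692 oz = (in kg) 19.62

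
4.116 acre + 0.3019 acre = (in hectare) 1.788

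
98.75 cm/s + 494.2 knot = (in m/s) 255.2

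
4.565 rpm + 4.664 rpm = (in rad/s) 0.9665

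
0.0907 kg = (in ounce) 3.199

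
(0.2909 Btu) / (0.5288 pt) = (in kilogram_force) 1.678e+05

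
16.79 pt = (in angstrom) 5.923e+07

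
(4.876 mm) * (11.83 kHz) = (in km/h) 207.7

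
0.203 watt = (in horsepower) 0.0002722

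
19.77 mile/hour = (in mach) 0.02596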